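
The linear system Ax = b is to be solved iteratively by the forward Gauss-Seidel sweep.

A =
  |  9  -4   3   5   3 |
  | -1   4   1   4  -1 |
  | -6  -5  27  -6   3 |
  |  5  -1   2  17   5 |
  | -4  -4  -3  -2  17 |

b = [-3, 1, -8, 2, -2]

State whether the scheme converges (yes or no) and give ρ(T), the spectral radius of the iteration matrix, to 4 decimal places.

yes, ρ = 0.5902

A = D + L + U where D = diag(9, 4, 27, 17, 17).
GS T = -(D+L)⁻¹U: row 0 first, T[0,4] = -(3)/(9) = -0.3333; later rows by forward substitution.
  T[0,:] = [+0.0000, +0.4444, -0.3333, -0.5556, -0.3333]
  T[1,:] = [+0.0000, +0.1111, -0.3333, -1.1389, +0.1667]
  T[2,:] = [+0.0000, +0.1193, -0.1358, -0.1121, -0.1543]
  T[3,:] = [+0.0000, -0.1382, +0.0944, +0.1096, -0.1681]
  T[4,:] = [+0.0000, +0.1355, -0.1697, -0.4056, -0.0862]
|eigenvalues of T|: 0.5902, 0.2826, 0.2826, 0.0363, 0.0000.
ρ(T) = max|λ| = 0.5902; 0.5902 < 1 ⇒ converges.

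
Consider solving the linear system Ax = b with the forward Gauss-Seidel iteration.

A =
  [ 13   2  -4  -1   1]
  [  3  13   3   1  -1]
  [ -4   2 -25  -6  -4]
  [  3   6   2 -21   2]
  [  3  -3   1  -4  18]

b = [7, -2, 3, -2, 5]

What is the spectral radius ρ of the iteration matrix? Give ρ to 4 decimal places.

0.1914

A = D + L + U where D = diag(13, 13, -25, -21, 18).
T_GS = -(D+L)⁻¹U: row 0 first, T[0,3] = -(-1)/(13) = +0.0769; later rows by forward substitution.
  T[0,:] = [+0.0000, -0.1538, +0.3077, +0.0769, -0.0769]
  T[1,:] = [+0.0000, +0.0355, -0.3018, -0.0947, +0.0947]
  T[2,:] = [+0.0000, +0.0275, -0.0734, -0.2599, -0.1401]
  T[3,:] = [+0.0000, -0.0092, -0.0493, -0.0408, +0.0980]
  T[4,:] = [+0.0000, +0.0280, -0.1084, -0.0232, +0.0582]
|eigenvalues of T|: 0.1914, 0.1502, 0.0686, 0.0686, 0.0000.
spectral radius ρ = 0.1914; 0.1914 < 1: convergent.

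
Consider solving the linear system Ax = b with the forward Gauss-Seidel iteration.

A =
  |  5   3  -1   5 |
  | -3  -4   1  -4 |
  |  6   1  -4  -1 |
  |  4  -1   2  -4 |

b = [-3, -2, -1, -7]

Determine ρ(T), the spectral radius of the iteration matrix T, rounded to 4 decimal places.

1.5978

Let D = diag(5, -4, -4, -4); L, U the strict triangles.
T_GS = -(D+L)⁻¹U: row 0 first, T[0,2] = -(-1)/(5) = +0.2000; later rows by forward substitution.
  T[0,:] = [+0.0000  -0.6000  +0.2000  -1.0000]
  T[1,:] = [+0.0000  +0.4500  +0.1000  -0.2500]
  T[2,:] = [+0.0000  -0.7875  +0.3250  -1.8125]
  T[3,:] = [+0.0000  -1.1062  +0.3375  -1.8437]
|eigenvalues of T|: 1.5978, 0.5702, 0.0412, 0.0000.
spectral radius ρ = 1.5978; 1.5978 > 1: divergent.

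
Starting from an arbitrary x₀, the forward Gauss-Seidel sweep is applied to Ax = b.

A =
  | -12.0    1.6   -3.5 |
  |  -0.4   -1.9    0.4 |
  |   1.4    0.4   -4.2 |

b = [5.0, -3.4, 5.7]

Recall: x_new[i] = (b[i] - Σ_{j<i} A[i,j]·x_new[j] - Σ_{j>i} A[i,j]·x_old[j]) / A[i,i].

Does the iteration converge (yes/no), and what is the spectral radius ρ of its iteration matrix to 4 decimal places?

Diagonal D = diag(-12, -1.9, -4.2); L, U strict lower/upper.
Gauss-Seidel: T = -(D+L)⁻¹U, row 0 first, T[0,1] = -(1.6)/(-12) = +0.1333; later rows by forward substitution.
  T[0,:] = [+0.0000 +0.1333 -0.2917]
  T[1,:] = [+0.0000 -0.0281 +0.2719]
  T[2,:] = [+0.0000 +0.0418 -0.0713]
|eigenvalues of T|: 0.1584, 0.0591, 0.0000.
spectral radius ρ = 0.1584; 0.1584 < 1, so it converges for any x₀.

yes, ρ = 0.1584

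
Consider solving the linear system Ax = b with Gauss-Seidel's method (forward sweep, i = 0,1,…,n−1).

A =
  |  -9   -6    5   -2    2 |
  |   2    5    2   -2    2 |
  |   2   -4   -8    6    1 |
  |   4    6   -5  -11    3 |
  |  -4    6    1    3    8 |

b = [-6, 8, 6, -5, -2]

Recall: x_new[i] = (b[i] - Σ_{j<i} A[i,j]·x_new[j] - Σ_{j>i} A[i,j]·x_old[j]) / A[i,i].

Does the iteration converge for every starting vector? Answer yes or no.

Split A = D + L + U, D = diag(-9, 5, -8, -11, 8).
GS T = -(D+L)⁻¹U: row 0 first, T[0,2] = -(5)/(-9) = +0.5556; later rows by forward substitution.
  T[0,:] = [+0.0000  -0.6667  +0.5556  -0.2222  +0.2222]
  T[1,:] = [+0.0000  +0.2667  -0.6222  +0.4889  -0.4889]
  T[2,:] = [+0.0000  -0.3000  +0.4500  +0.4500  +0.4250]
  T[3,:] = [+0.0000  +0.0394  -0.3419  -0.0187  -0.1063]
  T[4,:] = [+0.0000  -0.5106  +0.8164  -0.5270  +0.4645]
|eigenvalues of T|: 1.4517, 0.3537, 0.3537, 0.1501, 0.0000.
ρ(T) = max|λ| = 1.4517; 1.4517 > 1, so it fails to converge.

no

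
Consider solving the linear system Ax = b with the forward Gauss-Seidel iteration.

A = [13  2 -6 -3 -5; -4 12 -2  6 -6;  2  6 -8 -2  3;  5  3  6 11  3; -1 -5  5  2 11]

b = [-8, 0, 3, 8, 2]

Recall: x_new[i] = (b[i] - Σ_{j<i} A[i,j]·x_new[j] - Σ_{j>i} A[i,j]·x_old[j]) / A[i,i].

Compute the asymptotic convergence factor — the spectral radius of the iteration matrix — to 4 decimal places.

Split A = D + L + U, D = diag(13, 12, -8, 11, 11).
GS T = -(D+L)⁻¹U: row 0 first, T[0,3] = -(-3)/(13) = +0.2308; later rows by forward substitution.
  T[0,:] = [+0.0000 -0.1538 +0.4615 +0.2308 +0.3846]
  T[1,:] = [+0.0000 -0.0513 +0.3205 -0.4231 +0.6282]
  T[2,:] = [+0.0000 -0.0769 +0.3558 -0.5096 +0.9423]
  T[3,:] = [+0.0000 +0.1259 -0.4913 +0.2885 -1.1329]
  T[4,:] = [+0.0000 -0.0252 +0.1153 +0.0079 +0.0982]
moduli |λ_i(T)| = 0.8576, 0.1275, 0.1275, 0.0114, 0.0000.
spectral radius ρ = 0.8576; 0.8576 < 1: convergent.

0.8576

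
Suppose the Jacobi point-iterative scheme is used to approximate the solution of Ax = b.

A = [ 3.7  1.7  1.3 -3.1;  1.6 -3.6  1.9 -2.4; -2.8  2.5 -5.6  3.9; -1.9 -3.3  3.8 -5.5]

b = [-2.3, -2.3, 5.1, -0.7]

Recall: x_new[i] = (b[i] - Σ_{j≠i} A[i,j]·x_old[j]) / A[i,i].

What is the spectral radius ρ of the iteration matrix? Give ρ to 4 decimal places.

Write A = D+L+U with D = diag(3.7, -3.6, -5.6, -5.5).
T_J = -D⁻¹(L+U): T[2,0] = -(-2.8)/(-5.6) = -0.5000; T[2,2] = 0.
  T[0,:] = [+0.0000  -0.4595  -0.3514  +0.8378]
  T[1,:] = [+0.4444  +0.0000  +0.5278  -0.6667]
  T[2,:] = [-0.5000  +0.4464  +0.0000  +0.6964]
  T[3,:] = [-0.3455  -0.6000  +0.6909  +0.0000]
|λ(T)| sorted: 1.3001, 0.6983, 0.6983, 0.5132.
spectral radius ρ = 1.3001; 1.3001 > 1 ⇒ diverges.

1.3001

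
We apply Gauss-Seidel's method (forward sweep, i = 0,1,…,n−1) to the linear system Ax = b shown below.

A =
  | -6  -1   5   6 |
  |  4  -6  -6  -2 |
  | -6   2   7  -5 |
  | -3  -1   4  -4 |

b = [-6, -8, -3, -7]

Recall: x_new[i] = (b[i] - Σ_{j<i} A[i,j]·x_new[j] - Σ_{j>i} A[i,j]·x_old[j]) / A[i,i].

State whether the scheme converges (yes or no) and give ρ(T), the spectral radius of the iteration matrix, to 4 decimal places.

Diagonal D = diag(-6, -6, 7, -4); L, U strict lower/upper.
GS T = -(D+L)⁻¹U: row 0 first, T[0,2] = -(5)/(-6) = +0.8333; later rows by forward substitution.
  T[0,:] = [+0.0000 -0.1667 +0.8333 +1.0000]
  T[1,:] = [+0.0000 -0.1111 -0.4444 +0.3333]
  T[2,:] = [+0.0000 -0.1111 +0.8413 +1.4762]
  T[3,:] = [+0.0000 +0.0417 +0.3274 +0.6429]
|λ(T)| sorted: 1.4483, 0.2888, 0.2135, 0.0000.
spectral radius ρ = 1.4483; 1.4483 > 1: divergent.

no, ρ = 1.4483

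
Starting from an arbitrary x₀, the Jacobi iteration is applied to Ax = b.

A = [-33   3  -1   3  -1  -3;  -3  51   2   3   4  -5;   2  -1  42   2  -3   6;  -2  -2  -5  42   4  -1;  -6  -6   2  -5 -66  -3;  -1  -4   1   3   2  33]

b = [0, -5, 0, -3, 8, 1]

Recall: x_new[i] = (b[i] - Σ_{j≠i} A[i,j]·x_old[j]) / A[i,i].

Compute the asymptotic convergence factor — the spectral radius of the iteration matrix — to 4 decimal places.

Let D = diag(-33, 51, 42, 42, -66, 33); L, U the strict triangles.
Jacobi T = -D⁻¹(L+U): T[4,2] = -(2)/(-66) = +0.0303; T[4,4] = 0.
  T[0,:] = [+0.0000, +0.0909, -0.0303, +0.0909, -0.0303, -0.0909]
  T[1,:] = [+0.0588, +0.0000, -0.0392, -0.0588, -0.0784, +0.0980]
  T[2,:] = [-0.0476, +0.0238, +0.0000, -0.0476, +0.0714, -0.1429]
  T[3,:] = [+0.0476, +0.0476, +0.1190, +0.0000, -0.0952, +0.0238]
  T[4,:] = [-0.0909, -0.0909, +0.0303, -0.0758, +0.0000, -0.0455]
  T[5,:] = [+0.0303, +0.1212, -0.0303, -0.0909, -0.0606, +0.0000]
|λ(T)| sorted: 0.2185, 0.1341, 0.0984, 0.0984, 0.0920, 0.0910.
ρ(T) = max|λ| = 0.2185; 0.2185 < 1: convergent.

0.2185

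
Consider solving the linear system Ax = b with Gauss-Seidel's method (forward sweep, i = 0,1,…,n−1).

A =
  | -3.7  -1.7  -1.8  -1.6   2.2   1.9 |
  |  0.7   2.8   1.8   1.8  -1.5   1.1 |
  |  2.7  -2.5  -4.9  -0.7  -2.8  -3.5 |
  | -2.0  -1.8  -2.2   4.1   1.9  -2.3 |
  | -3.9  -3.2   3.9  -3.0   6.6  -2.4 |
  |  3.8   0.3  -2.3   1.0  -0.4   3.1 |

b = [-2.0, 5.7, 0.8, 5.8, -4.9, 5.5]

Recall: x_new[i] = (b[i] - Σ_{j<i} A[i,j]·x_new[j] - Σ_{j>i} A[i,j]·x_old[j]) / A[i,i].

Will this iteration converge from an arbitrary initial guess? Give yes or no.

Diagonal D = diag(-3.7, 2.8, -4.9, 4.1, 6.6, 3.1); L, U strict lower/upper.
GS T = -(D+L)⁻¹U: row 0 first, T[0,4] = -(2.2)/(-3.7) = +0.5946; later rows by forward substitution.
  T[0,:] = [+0.0000, -0.4595, -0.4865, -0.4324, +0.5946, +0.5135]
  T[1,:] = [+0.0000, +0.1149, -0.5212, -0.5347, +0.3871, -0.5212]
  T[2,:] = [+0.0000, -0.3118, -0.0021, -0.1083, -0.4413, -0.1654]
  T[3,:] = [+0.0000, -0.3410, -0.4673, -0.5038, -0.2402, +0.4939]
  T[4,:] = [+0.0000, -0.1866, -0.7513, -0.6798, +0.6906, +0.7366]
  T[5,:] = [+0.0000, +0.4067, +0.6990, +0.5763, -0.9271, -0.7660]
|roots of det(T-λI)|: 1.1362, 0.9185, 0.5893, 0.5893, 0.0241, 0.0000.
ρ = 1.1362; 1.1362 > 1: divergent.

no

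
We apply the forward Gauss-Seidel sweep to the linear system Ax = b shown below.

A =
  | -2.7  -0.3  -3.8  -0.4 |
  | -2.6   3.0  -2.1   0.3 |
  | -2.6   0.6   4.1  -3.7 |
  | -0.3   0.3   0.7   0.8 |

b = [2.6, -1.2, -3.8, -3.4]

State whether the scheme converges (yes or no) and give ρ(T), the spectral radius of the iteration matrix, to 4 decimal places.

no, ρ = 1.3500

Write A = D+L+U with D = diag(-2.7, 3, 4.1, 0.8).
Gauss-Seidel: T = -(D+L)⁻¹U, row 0 first, T[0,2] = -(-3.8)/(-2.7) = -1.4074; later rows by forward substitution.
  T[0,:] = [+0.0000, -0.1111, -1.4074, -0.1481]
  T[1,:] = [+0.0000, -0.0963, -0.5198, -0.2284]
  T[2,:] = [+0.0000, -0.0564, -0.8164, +0.8419]
  T[3,:] = [+0.0000, +0.0438, +0.3815, -0.7066]
|λ(T)| sorted: 1.3500, 0.1396, 0.1396, 0.0000.
ρ = 1.3500; 1.3500 > 1, so it fails to converge.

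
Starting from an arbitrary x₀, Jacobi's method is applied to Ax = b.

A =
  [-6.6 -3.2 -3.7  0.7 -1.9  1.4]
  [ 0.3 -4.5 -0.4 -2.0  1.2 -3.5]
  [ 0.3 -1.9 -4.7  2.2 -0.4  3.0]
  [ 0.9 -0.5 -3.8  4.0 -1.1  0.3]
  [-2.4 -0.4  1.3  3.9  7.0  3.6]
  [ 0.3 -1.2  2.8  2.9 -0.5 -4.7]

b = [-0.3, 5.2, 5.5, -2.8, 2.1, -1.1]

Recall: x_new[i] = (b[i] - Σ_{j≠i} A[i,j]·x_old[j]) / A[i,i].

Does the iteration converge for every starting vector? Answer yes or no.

no

A = D + L + U where D = diag(-6.6, -4.5, -4.7, 4, 7, -4.7).
Jacobi T = -D⁻¹(L+U): T[2,5] = -(3)/(-4.7) = +0.6383; T[2,2] = 0.
  T[0,:] = [+0.0000 -0.4848 -0.5606 +0.1061 -0.2879 +0.2121]
  T[1,:] = [+0.0667 +0.0000 -0.0889 -0.4444 +0.2667 -0.7778]
  T[2,:] = [+0.0638 -0.4043 +0.0000 +0.4681 -0.0851 +0.6383]
  T[3,:] = [-0.2250 +0.1250 +0.9500 +0.0000 +0.2750 -0.0750]
  T[4,:] = [+0.3429 +0.0571 -0.1857 -0.5571 +0.0000 -0.5143]
  T[5,:] = [+0.0638 -0.2553 +0.5957 +0.6170 -0.1064 +0.0000]
moduli |λ_i(T)| = 1.2490, 0.5391, 0.5391, 0.4223, 0.4223, 0.3731.
spectral radius ρ = 1.2490; 1.2490 > 1: divergent.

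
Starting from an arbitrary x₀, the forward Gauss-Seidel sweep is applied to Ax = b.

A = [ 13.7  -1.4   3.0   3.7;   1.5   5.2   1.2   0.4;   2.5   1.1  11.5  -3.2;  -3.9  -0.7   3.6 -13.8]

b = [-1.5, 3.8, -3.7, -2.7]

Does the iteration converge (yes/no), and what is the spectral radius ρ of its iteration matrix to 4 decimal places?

yes, ρ = 0.3103

A = D + L + U where D = diag(13.7, 5.2, 11.5, -13.8).
Gauss-Seidel: T = -(D+L)⁻¹U, row 0 first, T[0,1] = -(-1.4)/(13.7) = +0.1022; later rows by forward substitution.
  T[0,:] = [+0.0000  +0.1022  -0.2190  -0.2701]
  T[1,:] = [+0.0000  -0.0295  -0.1676  +0.0010]
  T[2,:] = [+0.0000  -0.0194  +0.0636  +0.3369]
  T[3,:] = [+0.0000  -0.0324  +0.0870  +0.1642]
|eigenvalues of T|: 0.3103, 0.0773, 0.0773, 0.0000.
ρ = 0.3103; 0.3103 < 1 ⇒ converges.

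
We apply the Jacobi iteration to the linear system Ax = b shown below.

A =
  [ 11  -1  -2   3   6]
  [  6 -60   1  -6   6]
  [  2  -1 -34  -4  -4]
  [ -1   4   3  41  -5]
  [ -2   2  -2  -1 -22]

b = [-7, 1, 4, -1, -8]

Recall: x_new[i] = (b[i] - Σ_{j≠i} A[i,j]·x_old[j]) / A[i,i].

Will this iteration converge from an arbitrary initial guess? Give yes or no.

Write A = D+L+U with D = diag(11, -60, -34, 41, -22).
Jacobi T = -D⁻¹(L+U): T[2,0] = -(2)/(-34) = +0.0588; T[2,2] = 0.
  T[0,:] = [+0.0000, +0.0909, +0.1818, -0.2727, -0.5455]
  T[1,:] = [+0.1000, +0.0000, +0.0167, -0.1000, +0.1000]
  T[2,:] = [+0.0588, -0.0294, +0.0000, -0.1176, -0.1176]
  T[3,:] = [+0.0244, -0.0976, -0.0732, +0.0000, +0.1220]
  T[4,:] = [-0.0909, +0.0909, -0.0909, -0.0455, +0.0000]
|roots of det(T-λI)|: 0.3035, 0.2124, 0.2124, 0.1367, 0.0299.
spectral radius ρ = 0.3035; 0.3035 < 1, so it converges for any x₀.

yes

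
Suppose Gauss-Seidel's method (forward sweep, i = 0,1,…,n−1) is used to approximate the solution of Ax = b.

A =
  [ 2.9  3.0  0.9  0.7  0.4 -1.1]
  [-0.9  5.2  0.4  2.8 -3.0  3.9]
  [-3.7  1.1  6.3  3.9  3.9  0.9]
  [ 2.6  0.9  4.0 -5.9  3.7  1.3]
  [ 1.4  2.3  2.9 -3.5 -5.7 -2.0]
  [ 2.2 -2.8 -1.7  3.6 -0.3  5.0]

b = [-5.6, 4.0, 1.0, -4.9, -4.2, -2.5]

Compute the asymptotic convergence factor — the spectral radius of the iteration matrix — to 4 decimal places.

1.3461

Write A = D+L+U with D = diag(2.9, 5.2, 6.3, -5.9, -5.7, 5).
T_GS = -(D+L)⁻¹U: row 0 first, T[0,4] = -(0.4)/(2.9) = -0.1379; later rows by forward substitution.
  T[0,:] = [+0.0000  -1.0345  -0.3103  -0.2414  -0.1379  +0.3793]
  T[1,:] = [+0.0000  -0.1790  -0.1306  -0.5802  +0.5531  -0.6844]
  T[2,:] = [+0.0000  -0.5763  -0.1595  -0.6595  -0.7966  +0.1994]
  T[3,:] = [+0.0000  -0.8739  -0.2648  -0.6420  +0.1106  +0.4183]
  T[4,:] = [+0.0000  -0.0829  -0.0475  -0.2347  -0.2839  -0.6892]
  T[5,:] = [+0.0000  +0.7832  +0.1970  +0.0052  +0.0029  -0.8249]
|roots of det(T-λI)|: 1.3461, 0.4585, 0.4476, 0.4476, 0.0386, 0.0000.
ρ(T) = max|λ| = 1.3461; 1.3461 > 1: divergent.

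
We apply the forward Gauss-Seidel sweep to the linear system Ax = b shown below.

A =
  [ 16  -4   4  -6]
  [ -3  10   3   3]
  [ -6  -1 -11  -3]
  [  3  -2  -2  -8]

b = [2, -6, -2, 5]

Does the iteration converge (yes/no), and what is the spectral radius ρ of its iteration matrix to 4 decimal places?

A = D + L + U where D = diag(16, 10, -11, -8).
Gauss-Seidel: T = -(D+L)⁻¹U, row 0 first, T[0,2] = -(4)/(16) = -0.2500; later rows by forward substitution.
  T[0,:] = [+0.0000  +0.2500  -0.2500  +0.3750]
  T[1,:] = [+0.0000  +0.0750  -0.3750  -0.1875]
  T[2,:] = [+0.0000  -0.1432  +0.1705  -0.4602]
  T[3,:] = [+0.0000  +0.1108  -0.0426  +0.3026]
|roots of det(T-λI)|: 0.5098, 0.1227, 0.1227, 0.0000.
ρ = 0.5098; 0.5098 < 1: convergent.

yes, ρ = 0.5098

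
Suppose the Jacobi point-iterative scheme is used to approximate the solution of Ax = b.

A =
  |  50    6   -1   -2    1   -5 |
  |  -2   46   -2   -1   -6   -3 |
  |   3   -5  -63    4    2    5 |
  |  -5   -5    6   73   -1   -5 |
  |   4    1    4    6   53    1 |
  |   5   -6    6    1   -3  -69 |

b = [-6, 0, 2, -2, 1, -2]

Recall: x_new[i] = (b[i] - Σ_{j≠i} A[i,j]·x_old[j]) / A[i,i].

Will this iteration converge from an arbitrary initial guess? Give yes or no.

Let D = diag(50, 46, -63, 73, 53, -69); L, U the strict triangles.
Jacobi: T = -D⁻¹(L+U), T[3,1] = -(-5)/(73) = +0.0685; T[3,3] = 0.
  T[0,:] = [+0.0000 -0.1200 +0.0200 +0.0400 -0.0200 +0.1000]
  T[1,:] = [+0.0435 +0.0000 +0.0435 +0.0217 +0.1304 +0.0652]
  T[2,:] = [+0.0476 -0.0794 +0.0000 +0.0635 +0.0317 +0.0794]
  T[3,:] = [+0.0685 +0.0685 -0.0822 +0.0000 +0.0137 +0.0685]
  T[4,:] = [-0.0755 -0.0189 -0.0755 -0.1132 +0.0000 -0.0189]
  T[5,:] = [+0.0725 -0.0870 +0.0870 +0.0145 -0.0435 +0.0000]
moduli |λ_i(T)| = 0.1683, 0.1339, 0.1339, 0.0954, 0.0954, 0.0644.
spectral radius ρ = 0.1683; 0.1683 < 1: convergent.

yes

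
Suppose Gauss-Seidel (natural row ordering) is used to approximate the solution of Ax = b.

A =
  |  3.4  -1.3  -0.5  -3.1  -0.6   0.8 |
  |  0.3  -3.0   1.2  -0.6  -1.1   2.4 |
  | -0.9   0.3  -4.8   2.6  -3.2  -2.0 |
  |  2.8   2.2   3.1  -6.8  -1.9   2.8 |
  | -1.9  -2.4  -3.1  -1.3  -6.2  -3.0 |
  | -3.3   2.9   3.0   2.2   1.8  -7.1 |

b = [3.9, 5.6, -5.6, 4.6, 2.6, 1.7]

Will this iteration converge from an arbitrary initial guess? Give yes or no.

no

A = D + L + U where D = diag(3.4, -3, -4.8, -6.8, -6.2, -7.1).
Gauss-Seidel: T = -(D+L)⁻¹U, row 0 first, T[0,4] = -(-0.6)/(3.4) = +0.1765; later rows by forward substitution.
  T[0,:] = [+0.0000  +0.3824  +0.1471  +0.9118  +0.1765  -0.2353]
  T[1,:] = [+0.0000  +0.0382  +0.4147  -0.1088  -0.3490  +0.7765]
  T[2,:] = [+0.0000  -0.0693  -0.0017  +0.3639  -0.7216  -0.3240]
  T[3,:] = [+0.0000  +0.1382  +0.1940  +0.5061  -0.6486  +0.4184]
  T[4,:] = [+0.0000  -0.1263  -0.2454  -0.5254  +0.5778  -0.6380]
  T[5,:] = [+0.0000  -0.1806  +0.0982  -0.2908  -0.5840  +0.2575]
moduli |λ_i(T)| = 1.4636, 0.3409, 0.3409, 0.2036, 0.1503, 0.0000.
ρ = 1.4636; 1.4636 > 1 ⇒ diverges.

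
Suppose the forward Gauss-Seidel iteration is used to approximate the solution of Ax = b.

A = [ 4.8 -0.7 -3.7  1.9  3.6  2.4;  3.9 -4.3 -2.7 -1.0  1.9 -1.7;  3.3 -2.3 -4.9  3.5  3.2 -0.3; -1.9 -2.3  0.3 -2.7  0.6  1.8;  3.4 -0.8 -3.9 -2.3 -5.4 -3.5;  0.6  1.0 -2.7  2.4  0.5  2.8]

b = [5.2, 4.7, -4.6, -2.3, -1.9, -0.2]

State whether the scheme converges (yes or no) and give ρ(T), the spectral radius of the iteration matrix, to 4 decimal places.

Let D = diag(4.8, -4.3, -4.9, -2.7, -5.4, 2.8); L, U the strict triangles.
Gauss-Seidel: T = -(D+L)⁻¹U, row 0 first, T[0,3] = -(1.9)/(4.8) = -0.3958; later rows by forward substitution.
  T[0,:] = [+0.0000 +0.1458 +0.7708 -0.3958 -0.7500 -0.5000]
  T[1,:] = [+0.0000 +0.1323 +0.0712 -0.5916 -0.2384 -0.8488]
  T[2,:] = [+0.0000 +0.0361 +0.4857 +0.7254 +0.2598 +0.0005]
  T[3,:] = [+0.0000 -0.2113 -0.5491 +0.8631 +0.9819 +1.7417]
  T[4,:] = [+0.0000 +0.1361 +0.3579 -1.0531 -1.0428 -1.5794]
  T[5,:] = [+0.0000 +0.1131 +0.6845 +0.4438 -0.1590 -0.8001]
moduli |λ_i(T)| = 1.2144, 0.7916, 0.1353, 0.1246, 0.1246, 0.0000.
ρ(T) = max|λ| = 1.2144; 1.2144 > 1: divergent.

no, ρ = 1.2144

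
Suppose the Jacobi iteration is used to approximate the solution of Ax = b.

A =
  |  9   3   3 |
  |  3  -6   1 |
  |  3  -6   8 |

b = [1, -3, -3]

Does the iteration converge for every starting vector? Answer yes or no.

yes

A = D + L + U where D = diag(9, -6, 8).
T_J = -D⁻¹(L+U): T[1,2] = -(1)/(-6) = +0.1667; T[1,1] = 0.
  T[0,:] = [+0.0000, -0.3333, -0.3333]
  T[1,:] = [+0.5000, +0.0000, +0.1667]
  T[2,:] = [-0.3750, +0.7500, +0.0000]
|roots of det(T-λI)|: 0.5293, 0.4436, 0.4436.
ρ = 0.5293; 0.5293 < 1: convergent.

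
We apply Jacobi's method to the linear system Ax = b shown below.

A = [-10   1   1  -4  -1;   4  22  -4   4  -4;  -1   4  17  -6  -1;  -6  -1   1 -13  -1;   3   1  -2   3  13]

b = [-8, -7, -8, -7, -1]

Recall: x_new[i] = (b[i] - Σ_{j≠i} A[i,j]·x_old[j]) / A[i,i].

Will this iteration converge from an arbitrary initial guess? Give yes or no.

A = D + L + U where D = diag(-10, 22, 17, -13, 13).
Jacobi T = -D⁻¹(L+U): T[3,4] = -(-1)/(-13) = -0.0769; T[3,3] = 0.
  T[0,:] = [+0.0000, +0.1000, +0.1000, -0.4000, -0.1000]
  T[1,:] = [-0.1818, +0.0000, +0.1818, -0.1818, +0.1818]
  T[2,:] = [+0.0588, -0.2353, +0.0000, +0.3529, +0.0588]
  T[3,:] = [-0.4615, -0.0769, +0.0769, +0.0000, -0.0769]
  T[4,:] = [-0.2308, -0.0769, +0.1538, -0.2308, +0.0000]
eigenvalue magnitudes: 0.5730, 0.3965, 0.2169, 0.2169, 0.0332.
ρ = 0.5730; 0.5730 < 1, so it converges for any x₀.

yes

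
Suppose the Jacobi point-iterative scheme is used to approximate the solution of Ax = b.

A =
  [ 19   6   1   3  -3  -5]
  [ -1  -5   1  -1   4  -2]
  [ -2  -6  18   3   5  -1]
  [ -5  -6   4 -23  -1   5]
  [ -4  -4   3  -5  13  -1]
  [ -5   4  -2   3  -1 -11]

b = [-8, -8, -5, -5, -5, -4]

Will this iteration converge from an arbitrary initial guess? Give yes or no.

yes

Let D = diag(19, -5, 18, -23, 13, -11); L, U the strict triangles.
Jacobi T = -D⁻¹(L+U): T[5,4] = -(-1)/(-11) = -0.0909; T[5,5] = 0.
  T[0,:] = [+0.0000 -0.3158 -0.0526 -0.1579 +0.1579 +0.2632]
  T[1,:] = [-0.2000 +0.0000 +0.2000 -0.2000 +0.8000 -0.4000]
  T[2,:] = [+0.1111 +0.3333 +0.0000 -0.1667 -0.2778 +0.0556]
  T[3,:] = [-0.2174 -0.2609 +0.1739 +0.0000 -0.0435 +0.2174]
  T[4,:] = [+0.3077 +0.3077 -0.2308 +0.3846 +0.0000 +0.0769]
  T[5,:] = [-0.4545 +0.3636 -0.1818 +0.2727 -0.0909 +0.0000]
|eigenvalues of T|: 0.9319, 0.4752, 0.4752, 0.3789, 0.3789, 0.3284.
ρ = 0.9319; 0.9319 < 1, so it converges for any x₀.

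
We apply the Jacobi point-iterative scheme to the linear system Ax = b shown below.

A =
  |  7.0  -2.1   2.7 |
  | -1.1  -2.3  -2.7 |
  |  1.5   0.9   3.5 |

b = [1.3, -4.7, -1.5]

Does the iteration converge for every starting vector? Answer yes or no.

yes

Diagonal D = diag(7, -2.3, 3.5); L, U strict lower/upper.
Jacobi: T = -D⁻¹(L+U), T[1,0] = -(-1.1)/(-2.3) = -0.4783; T[1,1] = 0.
  T[0,:] = [+0.0000 +0.3000 -0.3857]
  T[1,:] = [-0.4783 +0.0000 -1.1739]
  T[2,:] = [-0.4286 -0.2571 +0.0000]
|λ(T)| sorted: 0.6885, 0.3877, 0.3877.
ρ(T) = max|λ| = 0.6885; 0.6885 < 1 ⇒ converges.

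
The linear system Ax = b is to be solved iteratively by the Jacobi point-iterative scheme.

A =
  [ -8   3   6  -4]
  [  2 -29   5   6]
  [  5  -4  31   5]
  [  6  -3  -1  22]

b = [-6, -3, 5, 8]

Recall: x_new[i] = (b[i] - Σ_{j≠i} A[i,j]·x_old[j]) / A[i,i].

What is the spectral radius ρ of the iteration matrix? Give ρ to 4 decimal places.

0.2694

Split A = D + L + U, D = diag(-8, -29, 31, 22).
T_J = -D⁻¹(L+U): T[2,3] = -(5)/(31) = -0.1613; T[2,2] = 0.
  T[0,:] = [+0.0000 +0.3750 +0.7500 -0.5000]
  T[1,:] = [+0.0690 +0.0000 +0.1724 +0.2069]
  T[2,:] = [-0.1613 +0.1290 +0.0000 -0.1613]
  T[3,:] = [-0.2727 +0.1364 +0.0455 +0.0000]
|eigenvalues of T|: 0.2694, 0.2259, 0.2259, 0.1499.
spectral radius ρ = 0.2694; 0.2694 < 1 ⇒ converges.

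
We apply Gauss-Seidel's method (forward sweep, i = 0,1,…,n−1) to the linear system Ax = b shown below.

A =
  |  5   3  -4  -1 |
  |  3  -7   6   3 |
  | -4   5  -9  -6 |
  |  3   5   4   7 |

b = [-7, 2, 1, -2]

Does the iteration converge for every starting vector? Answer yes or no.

A = D + L + U where D = diag(5, -7, -9, 7).
GS T = -(D+L)⁻¹U: row 0 first, T[0,2] = -(-4)/(5) = +0.8000; later rows by forward substitution.
  T[0,:] = [+0.0000, -0.6000, +0.8000, +0.2000]
  T[1,:] = [+0.0000, -0.2571, +1.2000, +0.5143]
  T[2,:] = [+0.0000, +0.1238, +0.3111, -0.4698]
  T[3,:] = [+0.0000, +0.3701, -1.3778, -0.1846]
eigenvalue magnitudes: 1.1638, 0.8916, 0.1416, 0.0000.
spectral radius ρ = 1.1638; 1.1638 > 1 ⇒ diverges.

no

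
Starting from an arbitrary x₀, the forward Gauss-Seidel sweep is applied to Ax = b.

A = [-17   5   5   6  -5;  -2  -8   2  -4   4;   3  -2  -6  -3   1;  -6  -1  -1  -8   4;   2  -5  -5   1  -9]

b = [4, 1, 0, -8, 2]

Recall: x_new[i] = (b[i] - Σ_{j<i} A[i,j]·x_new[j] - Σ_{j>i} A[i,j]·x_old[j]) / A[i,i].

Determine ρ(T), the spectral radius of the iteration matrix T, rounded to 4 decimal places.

0.8802

Write A = D+L+U with D = diag(-17, -8, -6, -8, -9).
T_GS = -(D+L)⁻¹U: row 0 first, T[0,3] = -(6)/(-17) = +0.3529; later rows by forward substitution.
  T[0,:] = [+0.0000  +0.2941  +0.2941  +0.3529  -0.2941]
  T[1,:] = [+0.0000  -0.0735  +0.1765  -0.5882  +0.5735]
  T[2,:] = [+0.0000  +0.1716  +0.0882  -0.1275  -0.1716]
  T[3,:] = [+0.0000  -0.2328  -0.2537  -0.1752  +0.6703]
  T[4,:] = [+0.0000  -0.0150  -0.1099  +0.4566  -0.2142]
eigenvalue magnitudes: 0.8802, 0.5712, 0.1288, 0.0631, 0.0000.
ρ = 0.8802; 0.8802 < 1, so it converges for any x₀.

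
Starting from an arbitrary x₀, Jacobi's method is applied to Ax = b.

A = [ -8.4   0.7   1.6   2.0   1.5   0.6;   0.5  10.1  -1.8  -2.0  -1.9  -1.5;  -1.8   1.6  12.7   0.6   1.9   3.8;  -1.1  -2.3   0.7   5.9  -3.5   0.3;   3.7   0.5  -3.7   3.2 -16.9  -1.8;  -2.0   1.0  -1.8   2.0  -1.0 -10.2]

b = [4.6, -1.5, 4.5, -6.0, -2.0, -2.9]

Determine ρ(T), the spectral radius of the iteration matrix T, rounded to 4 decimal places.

A = D + L + U where D = diag(-8.4, 10.1, 12.7, 5.9, -16.9, -10.2).
Jacobi: T = -D⁻¹(L+U), T[0,5] = -(0.6)/(-8.4) = +0.0714; T[0,0] = 0.
  T[0,:] = [+0.0000, +0.0833, +0.1905, +0.2381, +0.1786, +0.0714]
  T[1,:] = [-0.0495, +0.0000, +0.1782, +0.1980, +0.1881, +0.1485]
  T[2,:] = [+0.1417, -0.1260, +0.0000, -0.0472, -0.1496, -0.2992]
  T[3,:] = [+0.1864, +0.3898, -0.1186, +0.0000, +0.5932, -0.0508]
  T[4,:] = [+0.2189, +0.0296, -0.2189, +0.1893, +0.0000, -0.1065]
  T[5,:] = [-0.1961, +0.0980, -0.1765, +0.1961, -0.0980, +0.0000]
moduli |λ_i(T)| = 0.6249, 0.3781, 0.3781, 0.3014, 0.1395, 0.1395.
ρ = 0.6249; 0.6249 < 1: convergent.

0.6249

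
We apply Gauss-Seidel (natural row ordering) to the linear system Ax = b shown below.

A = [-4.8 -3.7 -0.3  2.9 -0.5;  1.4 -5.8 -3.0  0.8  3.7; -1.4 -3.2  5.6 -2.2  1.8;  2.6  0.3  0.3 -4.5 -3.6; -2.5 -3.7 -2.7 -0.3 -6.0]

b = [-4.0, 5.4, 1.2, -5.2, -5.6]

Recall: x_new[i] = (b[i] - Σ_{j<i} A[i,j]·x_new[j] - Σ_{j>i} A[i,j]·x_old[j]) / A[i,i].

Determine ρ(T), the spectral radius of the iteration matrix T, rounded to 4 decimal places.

A = D + L + U where D = diag(-4.8, -5.8, 5.6, -4.5, -6).
GS T = -(D+L)⁻¹U: row 0 first, T[0,2] = -(-0.3)/(-4.8) = -0.0625; later rows by forward substitution.
  T[0,:] = [+0.0000  -0.7708  -0.0625  +0.6042  -0.1042]
  T[1,:] = [+0.0000  -0.1861  -0.5323  +0.2838  +0.6128]
  T[2,:] = [+0.0000  -0.2990  -0.3198  +0.7060  +0.0027]
  T[3,:] = [+0.0000  -0.4777  -0.0929  +0.4151  -0.8192]
  T[4,:] = [+0.0000  +0.5944  +0.5029  -0.7652  -0.2947]
|eigenvalues of T|: 1.2218, 0.9403, 0.2132, 0.2132, 0.0000.
spectral radius ρ = 1.2218; 1.2218 > 1: divergent.

1.2218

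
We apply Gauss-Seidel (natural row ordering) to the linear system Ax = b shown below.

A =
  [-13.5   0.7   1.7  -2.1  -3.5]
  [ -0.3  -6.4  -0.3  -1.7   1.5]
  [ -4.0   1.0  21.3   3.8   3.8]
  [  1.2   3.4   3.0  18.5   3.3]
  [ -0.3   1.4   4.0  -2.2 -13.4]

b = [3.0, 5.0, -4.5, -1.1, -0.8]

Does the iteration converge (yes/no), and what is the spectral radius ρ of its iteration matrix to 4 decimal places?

A = D + L + U where D = diag(-13.5, -6.4, 21.3, 18.5, -13.4).
Gauss-Seidel: T = -(D+L)⁻¹U, row 0 first, T[0,4] = -(-3.5)/(-13.5) = -0.2593; later rows by forward substitution.
  T[0,:] = [+0.0000  +0.0519  +0.1259  -0.1556  -0.2593]
  T[1,:] = [+0.0000  -0.0024  -0.0528  -0.2583  +0.2465]
  T[2,:] = [+0.0000  +0.0099  +0.0261  -0.1955  -0.2387]
  T[3,:] = [+0.0000  -0.0045  -0.0027  +0.0893  -0.1682]
  T[4,:] = [+0.0000  +0.0023  -0.0001  -0.0965  -0.0121]
|eigenvalues of T|: 0.1852, 0.1017, 0.0096, 0.0096, 0.0000.
spectral radius ρ = 0.1852; 0.1852 < 1, so it converges for any x₀.

yes, ρ = 0.1852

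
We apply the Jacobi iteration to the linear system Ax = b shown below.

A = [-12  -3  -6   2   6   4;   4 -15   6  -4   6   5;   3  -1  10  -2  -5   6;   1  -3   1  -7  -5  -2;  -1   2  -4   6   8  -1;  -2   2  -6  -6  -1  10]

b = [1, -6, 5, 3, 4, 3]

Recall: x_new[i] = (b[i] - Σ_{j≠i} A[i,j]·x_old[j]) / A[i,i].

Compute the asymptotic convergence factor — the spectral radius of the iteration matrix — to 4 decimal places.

Write A = D+L+U with D = diag(-12, -15, 10, -7, 8, 10).
T_J = -D⁻¹(L+U): T[1,4] = -(6)/(-15) = +0.4000; T[1,1] = 0.
  T[0,:] = [+0.0000  -0.2500  -0.5000  +0.1667  +0.5000  +0.3333]
  T[1,:] = [+0.2667  +0.0000  +0.4000  -0.2667  +0.4000  +0.3333]
  T[2,:] = [-0.3000  +0.1000  +0.0000  +0.2000  +0.5000  -0.6000]
  T[3,:] = [+0.1429  -0.4286  +0.1429  +0.0000  -0.7143  -0.2857]
  T[4,:] = [+0.1250  -0.2500  +0.5000  -0.7500  +0.0000  +0.1250]
  T[5,:] = [+0.2000  -0.2000  +0.6000  +0.6000  +0.1000  +0.0000]
|roots of det(T-λI)|: 1.2104, 0.8849, 0.7419, 0.7419, 0.3039, 0.3039.
spectral radius ρ = 1.2104; 1.2104 > 1 ⇒ diverges.

1.2104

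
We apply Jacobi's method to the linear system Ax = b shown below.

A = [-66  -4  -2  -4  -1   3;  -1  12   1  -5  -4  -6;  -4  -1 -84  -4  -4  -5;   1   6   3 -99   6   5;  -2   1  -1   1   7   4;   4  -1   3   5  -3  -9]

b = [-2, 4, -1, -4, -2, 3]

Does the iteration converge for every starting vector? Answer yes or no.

Split A = D + L + U, D = diag(-66, 12, -84, -99, 7, -9).
Jacobi T = -D⁻¹(L+U): T[5,3] = -(5)/(-9) = +0.5556; T[5,5] = 0.
  T[0,:] = [+0.0000, -0.0606, -0.0303, -0.0606, -0.0152, +0.0455]
  T[1,:] = [+0.0833, +0.0000, -0.0833, +0.4167, +0.3333, +0.5000]
  T[2,:] = [-0.0476, -0.0119, +0.0000, -0.0476, -0.0476, -0.0595]
  T[3,:] = [+0.0101, +0.0606, +0.0303, +0.0000, +0.0606, +0.0505]
  T[4,:] = [+0.2857, -0.1429, +0.1429, -0.1429, +0.0000, -0.5714]
  T[5,:] = [+0.4444, -0.1111, +0.3333, +0.5556, -0.3333, +0.0000]
|roots of det(T-λI)|: 0.4380, 0.2745, 0.2745, 0.1909, 0.1909, 0.0285.
spectral radius ρ = 0.4380; 0.4380 < 1, so it converges for any x₀.

yes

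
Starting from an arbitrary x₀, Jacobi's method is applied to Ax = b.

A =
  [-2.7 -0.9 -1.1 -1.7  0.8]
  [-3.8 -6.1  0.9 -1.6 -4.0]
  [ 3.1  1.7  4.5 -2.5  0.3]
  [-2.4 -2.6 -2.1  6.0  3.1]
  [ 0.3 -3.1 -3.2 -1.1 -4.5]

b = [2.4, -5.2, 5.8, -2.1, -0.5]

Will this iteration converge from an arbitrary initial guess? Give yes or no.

no

Split A = D + L + U, D = diag(-2.7, -6.1, 4.5, 6, -4.5).
Jacobi: T = -D⁻¹(L+U), T[2,3] = -(-2.5)/(4.5) = +0.5556; T[2,2] = 0.
  T[0,:] = [+0.0000  -0.3333  -0.4074  -0.6296  +0.2963]
  T[1,:] = [-0.6230  +0.0000  +0.1475  -0.2623  -0.6557]
  T[2,:] = [-0.6889  -0.3778  +0.0000  +0.5556  -0.0667]
  T[3,:] = [+0.4000  +0.4333  +0.3500  +0.0000  -0.5167]
  T[4,:] = [+0.0667  -0.6889  -0.7111  -0.2444  +0.0000]
moduli |λ_i(T)| = 1.2542, 0.8791, 0.6135, 0.6135, 0.0864.
ρ(T) = max|λ| = 1.2542; 1.2542 > 1 ⇒ diverges.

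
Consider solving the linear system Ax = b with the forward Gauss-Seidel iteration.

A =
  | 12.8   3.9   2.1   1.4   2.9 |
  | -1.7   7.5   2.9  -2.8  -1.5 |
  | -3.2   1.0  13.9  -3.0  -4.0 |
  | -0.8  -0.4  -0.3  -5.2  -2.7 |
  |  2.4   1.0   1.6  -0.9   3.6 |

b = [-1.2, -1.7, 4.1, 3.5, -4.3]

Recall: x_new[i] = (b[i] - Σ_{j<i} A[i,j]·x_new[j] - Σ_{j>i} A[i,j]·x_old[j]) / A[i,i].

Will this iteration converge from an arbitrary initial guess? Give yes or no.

Let D = diag(12.8, 7.5, 13.9, -5.2, 3.6); L, U the strict triangles.
T_GS = -(D+L)⁻¹U: row 0 first, T[0,3] = -(1.4)/(12.8) = -0.1094; later rows by forward substitution.
  T[0,:] = [+0.0000, -0.3047, -0.1641, -0.1094, -0.2266]
  T[1,:] = [+0.0000, -0.0691, -0.4239, +0.3485, +0.1486]
  T[2,:] = [+0.0000, -0.0652, -0.0073, +0.1656, +0.2249]
  T[3,:] = [+0.0000, +0.0559, +0.0583, -0.0195, -0.5088]
  T[4,:] = [+0.0000, +0.2653, +0.2449, -0.1024, -0.1174]
|eigenvalues of T|: 0.6921, 0.3085, 0.3085, 0.1336, 0.0000.
ρ = 0.6921; 0.6921 < 1, so it converges for any x₀.

yes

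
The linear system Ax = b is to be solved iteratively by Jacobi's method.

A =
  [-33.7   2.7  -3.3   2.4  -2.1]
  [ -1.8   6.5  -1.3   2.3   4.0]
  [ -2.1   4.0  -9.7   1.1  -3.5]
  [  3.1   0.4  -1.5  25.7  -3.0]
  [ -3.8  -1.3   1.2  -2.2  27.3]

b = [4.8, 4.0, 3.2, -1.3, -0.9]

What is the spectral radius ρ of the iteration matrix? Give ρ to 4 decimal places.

Let D = diag(-33.7, 6.5, -9.7, 25.7, 27.3); L, U the strict triangles.
Jacobi: T = -D⁻¹(L+U), T[1,0] = -(-1.8)/(6.5) = +0.2769; T[1,1] = 0.
  T[0,:] = [+0.0000, +0.0801, -0.0979, +0.0712, -0.0623]
  T[1,:] = [+0.2769, +0.0000, +0.2000, -0.3538, -0.6154]
  T[2,:] = [-0.2165, +0.4124, +0.0000, +0.1134, -0.3608]
  T[3,:] = [-0.1206, -0.0156, +0.0584, +0.0000, +0.1167]
  T[4,:] = [+0.1392, +0.0476, -0.0440, +0.0806, +0.0000]
|λ(T)| sorted: 0.4124, 0.2852, 0.1359, 0.1359, 0.0099.
spectral radius ρ = 0.4124; 0.4124 < 1, so it converges for any x₀.

0.4124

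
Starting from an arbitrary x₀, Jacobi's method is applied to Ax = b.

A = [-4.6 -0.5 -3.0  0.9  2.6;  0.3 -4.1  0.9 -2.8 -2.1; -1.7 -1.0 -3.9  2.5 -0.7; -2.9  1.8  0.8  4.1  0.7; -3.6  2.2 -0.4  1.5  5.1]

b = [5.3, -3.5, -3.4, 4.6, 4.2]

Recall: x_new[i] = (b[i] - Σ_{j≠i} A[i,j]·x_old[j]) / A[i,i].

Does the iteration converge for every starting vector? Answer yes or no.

Split A = D + L + U, D = diag(-4.6, -4.1, -3.9, 4.1, 5.1).
Jacobi: T = -D⁻¹(L+U), T[0,4] = -(2.6)/(-4.6) = +0.5652; T[0,0] = 0.
  T[0,:] = [+0.0000, -0.1087, -0.6522, +0.1957, +0.5652]
  T[1,:] = [+0.0732, +0.0000, +0.2195, -0.6829, -0.5122]
  T[2,:] = [-0.4359, -0.2564, +0.0000, +0.6410, -0.1795]
  T[3,:] = [+0.7073, -0.4390, -0.1951, +0.0000, -0.1707]
  T[4,:] = [+0.7059, -0.4314, +0.0784, -0.2941, +0.0000]
eigenvalue magnitudes: 1.2117, 0.7685, 0.4831, 0.4831, 0.3650.
ρ = 1.2117; 1.2117 > 1, so it fails to converge.

no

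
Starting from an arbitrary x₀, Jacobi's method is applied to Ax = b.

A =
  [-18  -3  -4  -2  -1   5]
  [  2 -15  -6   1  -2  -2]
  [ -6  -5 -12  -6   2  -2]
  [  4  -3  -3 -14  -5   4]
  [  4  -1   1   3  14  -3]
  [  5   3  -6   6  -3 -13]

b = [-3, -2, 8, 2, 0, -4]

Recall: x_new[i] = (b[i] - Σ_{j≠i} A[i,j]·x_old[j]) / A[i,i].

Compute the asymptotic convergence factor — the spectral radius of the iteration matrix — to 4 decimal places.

0.8777

Let D = diag(-18, -15, -12, -14, 14, -13); L, U the strict triangles.
T_J = -D⁻¹(L+U): T[3,5] = -(4)/(-14) = +0.2857; T[3,3] = 0.
  T[0,:] = [+0.0000, -0.1667, -0.2222, -0.1111, -0.0556, +0.2778]
  T[1,:] = [+0.1333, +0.0000, -0.4000, +0.0667, -0.1333, -0.1333]
  T[2,:] = [-0.5000, -0.4167, +0.0000, -0.5000, +0.1667, -0.1667]
  T[3,:] = [+0.2857, -0.2143, -0.2143, +0.0000, -0.3571, +0.2857]
  T[4,:] = [-0.2857, +0.0714, -0.0714, -0.2143, +0.0000, +0.2143]
  T[5,:] = [+0.3846, +0.2308, -0.4615, +0.4615, -0.2308, +0.0000]
moduli |λ_i(T)| = 0.8777, 0.6712, 0.3335, 0.2247, 0.2247, 0.1226.
ρ = 0.8777; 0.8777 < 1 ⇒ converges.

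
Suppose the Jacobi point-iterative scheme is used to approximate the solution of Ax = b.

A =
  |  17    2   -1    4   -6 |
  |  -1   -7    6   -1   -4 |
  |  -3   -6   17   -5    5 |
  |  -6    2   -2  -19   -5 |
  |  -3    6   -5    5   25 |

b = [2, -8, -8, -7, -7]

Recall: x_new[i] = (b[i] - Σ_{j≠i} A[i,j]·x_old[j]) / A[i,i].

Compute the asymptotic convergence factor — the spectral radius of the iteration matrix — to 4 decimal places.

0.7281

Diagonal D = diag(17, -7, 17, -19, 25); L, U strict lower/upper.
T_J = -D⁻¹(L+U): T[4,1] = -(6)/(25) = -0.2400; T[4,4] = 0.
  T[0,:] = [+0.0000  -0.1176  +0.0588  -0.2353  +0.3529]
  T[1,:] = [-0.1429  +0.0000  +0.8571  -0.1429  -0.5714]
  T[2,:] = [+0.1765  +0.3529  +0.0000  +0.2941  -0.2941]
  T[3,:] = [-0.3158  +0.1053  -0.1053  +0.0000  -0.2632]
  T[4,:] = [+0.1200  -0.2400  +0.2000  -0.2000  +0.0000]
eigenvalue magnitudes: 0.7281, 0.5210, 0.3938, 0.3037, 0.1171.
ρ = 0.7281; 0.7281 < 1: convergent.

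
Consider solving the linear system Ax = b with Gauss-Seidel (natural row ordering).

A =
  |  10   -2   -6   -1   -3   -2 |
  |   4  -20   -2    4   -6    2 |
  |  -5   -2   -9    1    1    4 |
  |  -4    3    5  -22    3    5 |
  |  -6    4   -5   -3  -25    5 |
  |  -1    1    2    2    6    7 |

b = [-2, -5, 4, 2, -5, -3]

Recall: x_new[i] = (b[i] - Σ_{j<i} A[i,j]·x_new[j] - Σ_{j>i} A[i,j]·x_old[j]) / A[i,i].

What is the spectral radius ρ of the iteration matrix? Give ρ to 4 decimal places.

Diagonal D = diag(10, -20, -9, -22, -25, 7); L, U strict lower/upper.
GS T = -(D+L)⁻¹U: row 0 first, T[0,5] = -(-2)/(10) = +0.2000; later rows by forward substitution.
  T[0,:] = [+0.0000, +0.2000, +0.6000, +0.1000, +0.3000, +0.2000]
  T[1,:] = [+0.0000, +0.0400, +0.0200, +0.2200, -0.2400, +0.1400]
  T[2,:] = [+0.0000, -0.1200, -0.3378, +0.0067, -0.0022, +0.3022]
  T[3,:] = [+0.0000, -0.0582, -0.1831, +0.0133, +0.0486, +0.2787]
  T[4,:] = [+0.0000, -0.0106, -0.0513, +0.0083, -0.1158, +0.0805]
  T[5,:] = [+0.0000, +0.0829, +0.2756, -0.0299, +0.1631, -0.2264]
moduli |λ_i(T)| = 0.5842, 0.0797, 0.0797, 0.0572, 0.0407, 0.0000.
ρ(T) = max|λ| = 0.5842; 0.5842 < 1: convergent.

0.5842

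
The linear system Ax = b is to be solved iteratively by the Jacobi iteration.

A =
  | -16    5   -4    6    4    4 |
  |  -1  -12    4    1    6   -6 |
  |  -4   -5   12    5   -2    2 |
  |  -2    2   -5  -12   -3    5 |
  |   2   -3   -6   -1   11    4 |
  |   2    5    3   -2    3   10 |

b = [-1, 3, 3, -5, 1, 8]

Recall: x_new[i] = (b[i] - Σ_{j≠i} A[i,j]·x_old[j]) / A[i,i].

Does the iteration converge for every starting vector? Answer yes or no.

Let D = diag(-16, -12, 12, -12, 11, 10); L, U the strict triangles.
Jacobi T = -D⁻¹(L+U): T[4,5] = -(4)/(11) = -0.3636; T[4,4] = 0.
  T[0,:] = [+0.0000 +0.3125 -0.2500 +0.3750 +0.2500 +0.2500]
  T[1,:] = [-0.0833 +0.0000 +0.3333 +0.0833 +0.5000 -0.5000]
  T[2,:] = [+0.3333 +0.4167 +0.0000 -0.4167 +0.1667 -0.1667]
  T[3,:] = [-0.1667 +0.1667 -0.4167 +0.0000 -0.2500 +0.4167]
  T[4,:] = [-0.1818 +0.2727 +0.5455 +0.0909 +0.0000 -0.3636]
  T[5,:] = [-0.2000 -0.5000 -0.3000 +0.2000 -0.3000 +0.0000]
eigenvalue magnitudes: 1.1616, 0.5188, 0.5188, 0.4164, 0.4164, 0.2436.
ρ = 1.1616; 1.1616 > 1 ⇒ diverges.

no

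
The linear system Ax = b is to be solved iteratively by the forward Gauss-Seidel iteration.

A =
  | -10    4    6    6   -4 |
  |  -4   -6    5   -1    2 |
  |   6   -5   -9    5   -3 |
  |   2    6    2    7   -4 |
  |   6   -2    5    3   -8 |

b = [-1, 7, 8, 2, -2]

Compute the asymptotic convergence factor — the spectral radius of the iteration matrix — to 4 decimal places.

Split A = D + L + U, D = diag(-10, -6, -9, 7, -8).
GS T = -(D+L)⁻¹U: row 0 first, T[0,4] = -(-4)/(-10) = -0.4000; later rows by forward substitution.
  T[0,:] = [+0.0000 +0.4000 +0.6000 +0.6000 -0.4000]
  T[1,:] = [+0.0000 -0.2667 +0.4333 -0.5667 +0.6000]
  T[2,:] = [+0.0000 +0.4148 +0.1593 +1.2704 -0.9333]
  T[3,:] = [+0.0000 -0.0042 -0.5884 -0.0487 +0.4381]
  T[4,:] = [+0.0000 +0.6243 +0.2206 +1.3674 -0.8690]
|λ(T)| sorted: 1.1862, 0.4166, 0.4166, 0.3856, 0.0000.
ρ = 1.1862; 1.1862 > 1: divergent.

1.1862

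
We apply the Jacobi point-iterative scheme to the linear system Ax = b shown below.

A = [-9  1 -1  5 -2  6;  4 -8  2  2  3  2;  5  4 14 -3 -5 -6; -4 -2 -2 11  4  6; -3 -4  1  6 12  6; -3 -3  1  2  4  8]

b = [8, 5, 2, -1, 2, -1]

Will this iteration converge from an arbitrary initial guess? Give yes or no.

no

Let D = diag(-9, -8, 14, 11, 12, 8); L, U the strict triangles.
Jacobi T = -D⁻¹(L+U): T[1,4] = -(3)/(-8) = +0.3750; T[1,1] = 0.
  T[0,:] = [+0.0000, +0.1111, -0.1111, +0.5556, -0.2222, +0.6667]
  T[1,:] = [+0.5000, +0.0000, +0.2500, +0.2500, +0.3750, +0.2500]
  T[2,:] = [-0.3571, -0.2857, +0.0000, +0.2143, +0.3571, +0.4286]
  T[3,:] = [+0.3636, +0.1818, +0.1818, +0.0000, -0.3636, -0.5455]
  T[4,:] = [+0.2500, +0.3333, -0.0833, -0.5000, +0.0000, -0.5000]
  T[5,:] = [+0.3750, +0.3750, -0.1250, -0.2500, -0.5000, +0.0000]
eigenvalue magnitudes: 1.1995, 0.6218, 0.6218, 0.3622, 0.2815, 0.0396.
spectral radius ρ = 1.1995; 1.1995 > 1 ⇒ diverges.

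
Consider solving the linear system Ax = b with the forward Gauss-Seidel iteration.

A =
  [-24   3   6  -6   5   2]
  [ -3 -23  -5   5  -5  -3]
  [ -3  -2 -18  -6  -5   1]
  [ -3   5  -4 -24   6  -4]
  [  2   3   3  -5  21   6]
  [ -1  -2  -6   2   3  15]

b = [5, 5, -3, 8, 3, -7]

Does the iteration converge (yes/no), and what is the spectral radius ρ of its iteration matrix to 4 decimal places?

Let D = diag(-24, -23, -18, -24, 21, 15); L, U the strict triangles.
GS T = -(D+L)⁻¹U: row 0 first, T[0,5] = -(2)/(-24) = +0.0833; later rows by forward substitution.
  T[0,:] = [+0.0000 +0.1250 +0.2500 -0.2500 +0.2083 +0.0833]
  T[1,:] = [+0.0000 -0.0163 -0.2500 +0.2500 -0.2446 -0.1413]
  T[2,:] = [+0.0000 -0.0190 -0.0139 -0.3194 -0.2853 +0.0574]
  T[3,:] = [+0.0000 -0.0159 -0.0810 +0.1366 +0.2206 -0.2161]
  T[4,:] = [+0.0000 -0.0106 -0.0054 +0.0662 +0.1084 -0.3331]
  T[5,:] = [+0.0000 +0.0028 -0.0103 -0.1426 -0.1839 +0.1051]
moduli |λ_i(T)| = 0.5053, 0.2191, 0.1117, 0.0590, 0.0590, 0.0000.
ρ = 0.5053; 0.5053 < 1 ⇒ converges.

yes, ρ = 0.5053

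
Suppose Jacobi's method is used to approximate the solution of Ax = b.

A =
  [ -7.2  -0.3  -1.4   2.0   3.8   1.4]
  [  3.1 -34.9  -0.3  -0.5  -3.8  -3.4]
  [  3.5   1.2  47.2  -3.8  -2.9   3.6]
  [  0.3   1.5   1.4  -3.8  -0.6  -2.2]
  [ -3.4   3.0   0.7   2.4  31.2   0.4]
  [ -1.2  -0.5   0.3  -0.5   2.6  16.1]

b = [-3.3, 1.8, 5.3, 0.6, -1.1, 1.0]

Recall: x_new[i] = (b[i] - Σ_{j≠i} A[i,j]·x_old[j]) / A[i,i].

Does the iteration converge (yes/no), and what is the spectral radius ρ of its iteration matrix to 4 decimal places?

yes, ρ = 0.4446

Diagonal D = diag(-7.2, -34.9, 47.2, -3.8, 31.2, 16.1); L, U strict lower/upper.
Jacobi: T = -D⁻¹(L+U), T[1,5] = -(-3.4)/(-34.9) = -0.0974; T[1,1] = 0.
  T[0,:] = [+0.0000, -0.0417, -0.1944, +0.2778, +0.5278, +0.1944]
  T[1,:] = [+0.0888, +0.0000, -0.0086, -0.0143, -0.1089, -0.0974]
  T[2,:] = [-0.0742, -0.0254, +0.0000, +0.0805, +0.0614, -0.0763]
  T[3,:] = [+0.0789, +0.3947, +0.3684, +0.0000, -0.1579, -0.5789]
  T[4,:] = [+0.1090, -0.0962, -0.0224, -0.0769, +0.0000, -0.0128]
  T[5,:] = [+0.0745, +0.0311, -0.0186, +0.0311, -0.1615, +0.0000]
moduli |λ_i(T)| = 0.4446, 0.2444, 0.2356, 0.2356, 0.1437, 0.0323.
spectral radius ρ = 0.4446; 0.4446 < 1 ⇒ converges.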